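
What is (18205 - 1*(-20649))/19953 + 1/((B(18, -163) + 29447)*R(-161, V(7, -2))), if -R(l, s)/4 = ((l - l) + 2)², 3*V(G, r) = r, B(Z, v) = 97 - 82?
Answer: 18315444815/9405684576 ≈ 1.9473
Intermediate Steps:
B(Z, v) = 15
V(G, r) = r/3
R(l, s) = -16 (R(l, s) = -4*((l - l) + 2)² = -4*(0 + 2)² = -4*2² = -4*4 = -16)
(18205 - 1*(-20649))/19953 + 1/((B(18, -163) + 29447)*R(-161, V(7, -2))) = (18205 - 1*(-20649))/19953 + 1/((15 + 29447)*(-16)) = (18205 + 20649)*(1/19953) - 1/16/29462 = 38854*(1/19953) + (1/29462)*(-1/16) = 38854/19953 - 1/471392 = 18315444815/9405684576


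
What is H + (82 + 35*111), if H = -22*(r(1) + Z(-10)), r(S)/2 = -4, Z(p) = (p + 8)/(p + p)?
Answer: 20704/5 ≈ 4140.8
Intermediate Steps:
Z(p) = (8 + p)/(2*p) (Z(p) = (8 + p)/((2*p)) = (8 + p)*(1/(2*p)) = (8 + p)/(2*p))
r(S) = -8 (r(S) = 2*(-4) = -8)
H = 869/5 (H = -22*(-8 + (½)*(8 - 10)/(-10)) = -22*(-8 + (½)*(-⅒)*(-2)) = -22*(-8 + ⅒) = -22*(-79/10) = 869/5 ≈ 173.80)
H + (82 + 35*111) = 869/5 + (82 + 35*111) = 869/5 + (82 + 3885) = 869/5 + 3967 = 20704/5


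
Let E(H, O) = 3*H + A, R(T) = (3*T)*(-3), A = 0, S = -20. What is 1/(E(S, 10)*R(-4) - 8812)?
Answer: -1/10972 ≈ -9.1141e-5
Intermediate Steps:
R(T) = -9*T
E(H, O) = 3*H (E(H, O) = 3*H + 0 = 3*H)
1/(E(S, 10)*R(-4) - 8812) = 1/((3*(-20))*(-9*(-4)) - 8812) = 1/(-60*36 - 8812) = 1/(-2160 - 8812) = 1/(-10972) = -1/10972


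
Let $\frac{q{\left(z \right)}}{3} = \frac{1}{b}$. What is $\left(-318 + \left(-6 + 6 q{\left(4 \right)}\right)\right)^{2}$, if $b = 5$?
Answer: $\frac{2566404}{25} \approx 1.0266 \cdot 10^{5}$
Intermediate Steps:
$q{\left(z \right)} = \frac{3}{5}$
$\left(-318 + \left(-6 + 6 q{\left(4 \right)}\right)\right)^{2} = \left(-318 + \left(-6 + 6 \cdot \frac{3}{5}\right)\right)^{2} = \left(-318 + \left(-6 + \frac{18}{5}\right)\right)^{2} = \left(-318 - \frac{12}{5}\right)^{2} = \left(- \frac{1602}{5}\right)^{2} = \frac{2566404}{25}$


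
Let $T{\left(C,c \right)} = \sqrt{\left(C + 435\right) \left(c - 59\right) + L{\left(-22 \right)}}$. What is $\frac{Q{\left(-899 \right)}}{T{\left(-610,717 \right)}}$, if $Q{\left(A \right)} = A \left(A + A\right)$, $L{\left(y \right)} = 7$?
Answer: $- \frac{1616402 i \sqrt{115143}}{115143} \approx - 4763.5 i$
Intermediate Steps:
$Q{\left(A \right)} = 2 A^{2}$ ($Q{\left(A \right)} = A 2 A = 2 A^{2}$)
$T{\left(C,c \right)} = \sqrt{7 + \left(-59 + c\right) \left(435 + C\right)}$ ($T{\left(C,c \right)} = \sqrt{\left(C + 435\right) \left(c - 59\right) + 7} = \sqrt{\left(435 + C\right) \left(-59 + c\right) + 7} = \sqrt{\left(-59 + c\right) \left(435 + C\right) + 7} = \sqrt{7 + \left(-59 + c\right) \left(435 + C\right)}$)
$\frac{Q{\left(-899 \right)}}{T{\left(-610,717 \right)}} = \frac{2 \left(-899\right)^{2}}{\sqrt{-25658 - -35990 + 435 \cdot 717 - 437370}} = \frac{2 \cdot 808201}{\sqrt{-25658 + 35990 + 311895 - 437370}} = \frac{1616402}{\sqrt{-115143}} = \frac{1616402}{i \sqrt{115143}} = 1616402 \left(- \frac{i \sqrt{115143}}{115143}\right) = - \frac{1616402 i \sqrt{115143}}{115143}$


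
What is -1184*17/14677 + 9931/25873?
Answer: -375014457/379738021 ≈ -0.98756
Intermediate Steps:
-1184*17/14677 + 9931/25873 = -20128*1/14677 + 9931*(1/25873) = -20128/14677 + 9931/25873 = -375014457/379738021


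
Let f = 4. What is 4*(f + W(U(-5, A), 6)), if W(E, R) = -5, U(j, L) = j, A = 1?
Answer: -4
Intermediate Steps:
4*(f + W(U(-5, A), 6)) = 4*(4 - 5) = 4*(-1) = -4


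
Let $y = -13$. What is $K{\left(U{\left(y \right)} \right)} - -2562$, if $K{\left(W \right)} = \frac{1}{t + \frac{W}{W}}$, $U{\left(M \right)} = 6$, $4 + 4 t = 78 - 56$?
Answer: $\frac{28184}{11} \approx 2562.2$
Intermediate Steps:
$t = \frac{9}{2}$ ($t = -1 + \frac{78 - 56}{4} = -1 + \frac{1}{4} \cdot 22 = -1 + \frac{11}{2} = \frac{9}{2} \approx 4.5$)
$K{\left(W \right)} = \frac{2}{11}$ ($K{\left(W \right)} = \frac{1}{\frac{9}{2} + \frac{W}{W}} = \frac{1}{\frac{9}{2} + 1} = \frac{1}{\frac{11}{2}} = \frac{2}{11}$)
$K{\left(U{\left(y \right)} \right)} - -2562 = \frac{2}{11} - -2562 = \frac{2}{11} + 2562 = \frac{28184}{11}$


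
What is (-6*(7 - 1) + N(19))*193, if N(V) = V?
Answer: -3281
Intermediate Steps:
(-6*(7 - 1) + N(19))*193 = (-6*(7 - 1) + 19)*193 = (-6*6 + 19)*193 = (-36 + 19)*193 = -17*193 = -3281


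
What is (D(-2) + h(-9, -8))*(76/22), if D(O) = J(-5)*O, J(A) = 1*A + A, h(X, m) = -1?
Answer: 722/11 ≈ 65.636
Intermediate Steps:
J(A) = 2*A (J(A) = A + A = 2*A)
D(O) = -10*O (D(O) = (2*(-5))*O = -10*O)
(D(-2) + h(-9, -8))*(76/22) = (-10*(-2) - 1)*(76/22) = (20 - 1)*(76*(1/22)) = 19*(38/11) = 722/11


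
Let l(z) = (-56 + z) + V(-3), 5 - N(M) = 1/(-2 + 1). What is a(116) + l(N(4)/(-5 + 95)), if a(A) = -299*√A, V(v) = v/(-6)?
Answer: -1663/30 - 598*√29 ≈ -3275.8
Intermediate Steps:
V(v) = -v/6 (V(v) = v*(-⅙) = -v/6)
N(M) = 6 (N(M) = 5 - 1/(-2 + 1) = 5 - 1/(-1) = 5 - 1*(-1) = 5 + 1 = 6)
l(z) = -111/2 + z (l(z) = (-56 + z) - ⅙*(-3) = (-56 + z) + ½ = -111/2 + z)
a(116) + l(N(4)/(-5 + 95)) = -598*√29 + (-111/2 + 6/(-5 + 95)) = -598*√29 + (-111/2 + 6/90) = -598*√29 + (-111/2 + 6*(1/90)) = -598*√29 + (-111/2 + 1/15) = -598*√29 - 1663/30 = -1663/30 - 598*√29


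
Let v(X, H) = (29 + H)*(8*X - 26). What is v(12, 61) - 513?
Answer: 5787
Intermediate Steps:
v(X, H) = (-26 + 8*X)*(29 + H) (v(X, H) = (29 + H)*(-26 + 8*X) = (-26 + 8*X)*(29 + H))
v(12, 61) - 513 = (-754 - 26*61 + 232*12 + 8*61*12) - 513 = (-754 - 1586 + 2784 + 5856) - 513 = 6300 - 513 = 5787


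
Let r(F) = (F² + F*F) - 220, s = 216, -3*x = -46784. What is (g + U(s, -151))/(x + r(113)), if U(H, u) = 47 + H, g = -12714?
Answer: -37353/122738 ≈ -0.30433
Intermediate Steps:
x = 46784/3 (x = -⅓*(-46784) = 46784/3 ≈ 15595.)
r(F) = -220 + 2*F² (r(F) = (F² + F²) - 220 = 2*F² - 220 = -220 + 2*F²)
(g + U(s, -151))/(x + r(113)) = (-12714 + (47 + 216))/(46784/3 + (-220 + 2*113²)) = (-12714 + 263)/(46784/3 + (-220 + 2*12769)) = -12451/(46784/3 + (-220 + 25538)) = -12451/(46784/3 + 25318) = -12451/122738/3 = -12451*3/122738 = -37353/122738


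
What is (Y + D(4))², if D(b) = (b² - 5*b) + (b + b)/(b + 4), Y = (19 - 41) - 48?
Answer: 5329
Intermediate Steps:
Y = -70 (Y = -22 - 48 = -70)
D(b) = b² - 5*b + 2*b/(4 + b) (D(b) = (b² - 5*b) + (2*b)/(4 + b) = (b² - 5*b) + 2*b/(4 + b) = b² - 5*b + 2*b/(4 + b))
(Y + D(4))² = (-70 + 4*(-18 + 4² - 1*4)/(4 + 4))² = (-70 + 4*(-18 + 16 - 4)/8)² = (-70 + 4*(⅛)*(-6))² = (-70 - 3)² = (-73)² = 5329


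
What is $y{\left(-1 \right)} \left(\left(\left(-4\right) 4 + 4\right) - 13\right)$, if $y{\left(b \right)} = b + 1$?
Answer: $0$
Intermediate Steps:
$y{\left(b \right)} = 1 + b$
$y{\left(-1 \right)} \left(\left(\left(-4\right) 4 + 4\right) - 13\right) = \left(1 - 1\right) \left(\left(\left(-4\right) 4 + 4\right) - 13\right) = 0 \left(\left(-16 + 4\right) - 13\right) = 0 \left(-12 - 13\right) = 0 \left(-25\right) = 0$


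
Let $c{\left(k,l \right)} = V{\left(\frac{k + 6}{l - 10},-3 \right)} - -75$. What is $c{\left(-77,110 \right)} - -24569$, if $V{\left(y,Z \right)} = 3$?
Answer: $24647$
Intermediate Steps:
$c{\left(k,l \right)} = 78$ ($c{\left(k,l \right)} = 3 - -75 = 3 + 75 = 78$)
$c{\left(-77,110 \right)} - -24569 = 78 - -24569 = 78 + 24569 = 24647$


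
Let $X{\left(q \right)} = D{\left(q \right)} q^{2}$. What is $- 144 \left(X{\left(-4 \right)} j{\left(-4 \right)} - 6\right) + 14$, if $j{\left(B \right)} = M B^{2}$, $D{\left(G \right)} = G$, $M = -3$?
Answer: $-441490$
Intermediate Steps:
$j{\left(B \right)} = - 3 B^{2}$
$X{\left(q \right)} = q^{3}$ ($X{\left(q \right)} = q q^{2} = q^{3}$)
$- 144 \left(X{\left(-4 \right)} j{\left(-4 \right)} - 6\right) + 14 = - 144 \left(\left(-4\right)^{3} \left(- 3 \left(-4\right)^{2}\right) - 6\right) + 14 = - 144 \left(- 64 \left(\left(-3\right) 16\right) - 6\right) + 14 = - 144 \left(\left(-64\right) \left(-48\right) - 6\right) + 14 = - 144 \left(3072 - 6\right) + 14 = \left(-144\right) 3066 + 14 = -441504 + 14 = -441490$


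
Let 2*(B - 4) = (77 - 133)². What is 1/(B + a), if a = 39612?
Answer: 1/41184 ≈ 2.4281e-5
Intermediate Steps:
B = 1572 (B = 4 + (77 - 133)²/2 = 4 + (½)*(-56)² = 4 + (½)*3136 = 4 + 1568 = 1572)
1/(B + a) = 1/(1572 + 39612) = 1/41184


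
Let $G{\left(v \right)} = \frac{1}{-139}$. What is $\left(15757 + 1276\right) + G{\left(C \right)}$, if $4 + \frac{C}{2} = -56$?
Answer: $\frac{2367586}{139} \approx 17033.0$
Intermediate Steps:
$C = -120$ ($C = -8 + 2 \left(-56\right) = -8 - 112 = -120$)
$G{\left(v \right)} = - \frac{1}{139}$
$\left(15757 + 1276\right) + G{\left(C \right)} = \left(15757 + 1276\right) - \frac{1}{139} = 17033 - \frac{1}{139} = \frac{2367586}{139}$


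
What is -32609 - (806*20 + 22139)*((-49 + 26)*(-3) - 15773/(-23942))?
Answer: -64587975367/23942 ≈ -2.6977e+6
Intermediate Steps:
-32609 - (806*20 + 22139)*((-49 + 26)*(-3) - 15773/(-23942)) = -32609 - (16120 + 22139)*(-23*(-3) - 15773*(-1/23942)) = -32609 - 38259*(69 + 15773/23942) = -32609 - 38259*1667771/23942 = -32609 - 1*63807250689/23942 = -32609 - 63807250689/23942 = -64587975367/23942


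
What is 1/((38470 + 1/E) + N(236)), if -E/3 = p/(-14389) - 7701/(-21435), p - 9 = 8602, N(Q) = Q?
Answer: 73767096/2855332027181 ≈ 2.5835e-5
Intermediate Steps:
p = 8611 (p = 9 + 8602 = 8611)
E = 73767096/102809405 (E = -3*(8611/(-14389) - 7701/(-21435)) = -3*(8611*(-1/14389) - 7701*(-1/21435)) = -3*(-8611/14389 + 2567/7145) = -3*(-24589032/102809405) = 73767096/102809405 ≈ 0.71751)
1/((38470 + 1/E) + N(236)) = 1/((38470 + 1/(73767096/102809405)) + 236) = 1/((38470 + 102809405/73767096) + 236) = 1/(2837922992525/73767096 + 236) = 1/(2855332027181/73767096) = 73767096/2855332027181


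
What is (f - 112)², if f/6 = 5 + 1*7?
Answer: 1600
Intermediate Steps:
f = 72 (f = 6*(5 + 1*7) = 6*(5 + 7) = 6*12 = 72)
(f - 112)² = (72 - 112)² = (-40)² = 1600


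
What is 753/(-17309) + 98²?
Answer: 166234883/17309 ≈ 9604.0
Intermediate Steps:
753/(-17309) + 98² = 753*(-1/17309) + 9604 = -753/17309 + 9604 = 166234883/17309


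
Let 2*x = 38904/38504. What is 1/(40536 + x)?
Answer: 9626/390204399 ≈ 2.4669e-5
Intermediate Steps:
x = 4863/9626 (x = (38904/38504)/2 = (38904*(1/38504))/2 = (1/2)*(4863/4813) = 4863/9626 ≈ 0.50519)
1/(40536 + x) = 1/(40536 + 4863/9626) = 1/(390204399/9626) = 9626/390204399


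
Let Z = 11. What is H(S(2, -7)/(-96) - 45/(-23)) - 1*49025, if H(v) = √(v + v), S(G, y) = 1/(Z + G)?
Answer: -49025 + √50354889/3588 ≈ -49023.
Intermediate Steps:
S(G, y) = 1/(11 + G)
H(v) = √2*√v (H(v) = √(2*v) = √2*√v)
H(S(2, -7)/(-96) - 45/(-23)) - 1*49025 = √2*√(1/((11 + 2)*(-96)) - 45/(-23)) - 1*49025 = √2*√(-1/96/13 - 45*(-1/23)) - 49025 = √2*√((1/13)*(-1/96) + 45/23) - 49025 = √2*√(-1/1248 + 45/23) - 49025 = √2*√(56137/28704) - 49025 = √2*(√100709778/7176) - 49025 = √50354889/3588 - 49025 = -49025 + √50354889/3588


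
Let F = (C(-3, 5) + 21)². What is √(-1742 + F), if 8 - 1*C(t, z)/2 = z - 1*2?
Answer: I*√781 ≈ 27.946*I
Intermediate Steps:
C(t, z) = 20 - 2*z (C(t, z) = 16 - 2*(z - 1*2) = 16 - 2*(z - 2) = 16 - 2*(-2 + z) = 16 + (4 - 2*z) = 20 - 2*z)
F = 961 (F = ((20 - 2*5) + 21)² = ((20 - 10) + 21)² = (10 + 21)² = 31² = 961)
√(-1742 + F) = √(-1742 + 961) = √(-781) = I*√781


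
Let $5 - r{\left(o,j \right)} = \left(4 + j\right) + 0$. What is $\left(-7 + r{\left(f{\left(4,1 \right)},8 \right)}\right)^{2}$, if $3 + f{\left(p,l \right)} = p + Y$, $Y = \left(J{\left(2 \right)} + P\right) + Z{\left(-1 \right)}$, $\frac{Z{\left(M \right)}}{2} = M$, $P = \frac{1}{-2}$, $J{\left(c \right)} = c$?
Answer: $196$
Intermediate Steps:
$P = - \frac{1}{2} \approx -0.5$
$Z{\left(M \right)} = 2 M$
$Y = - \frac{1}{2}$ ($Y = \left(2 - \frac{1}{2}\right) + 2 \left(-1\right) = \frac{3}{2} - 2 = - \frac{1}{2} \approx -0.5$)
$f{\left(p,l \right)} = - \frac{7}{2} + p$ ($f{\left(p,l \right)} = -3 + \left(p - \frac{1}{2}\right) = -3 + \left(- \frac{1}{2} + p\right) = - \frac{7}{2} + p$)
$r{\left(o,j \right)} = 1 - j$ ($r{\left(o,j \right)} = 5 - \left(\left(4 + j\right) + 0\right) = 5 - \left(4 + j\right) = 1 - j$)
$\left(-7 + r{\left(f{\left(4,1 \right)},8 \right)}\right)^{2} = \left(-7 + \left(1 - 8\right)\right)^{2} = \left(-7 - 7\right)^{2} = \left(-14\right)^{2} = 196$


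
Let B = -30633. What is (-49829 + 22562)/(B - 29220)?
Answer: 9089/19951 ≈ 0.45557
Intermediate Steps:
(-49829 + 22562)/(B - 29220) = (-49829 + 22562)/(-30633 - 29220) = -27267/(-59853) = -27267*(-1/59853) = 9089/19951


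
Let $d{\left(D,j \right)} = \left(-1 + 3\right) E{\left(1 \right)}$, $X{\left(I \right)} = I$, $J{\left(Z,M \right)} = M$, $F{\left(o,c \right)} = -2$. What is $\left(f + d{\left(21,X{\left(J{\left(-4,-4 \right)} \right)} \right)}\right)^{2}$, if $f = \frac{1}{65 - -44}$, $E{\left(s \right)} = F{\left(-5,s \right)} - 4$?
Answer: $\frac{1708249}{11881} \approx 143.78$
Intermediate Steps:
$E{\left(s \right)} = -6$ ($E{\left(s \right)} = -2 - 4 = -6$)
$d{\left(D,j \right)} = -12$ ($d{\left(D,j \right)} = \left(-1 + 3\right) \left(-6\right) = 2 \left(-6\right) = -12$)
$f = \frac{1}{109}$ ($f = \frac{1}{65 + 44} = \frac{1}{109} \approx 0.0091743$)
$\left(f + d{\left(21,X{\left(J{\left(-4,-4 \right)} \right)} \right)}\right)^{2} = \left(\frac{1}{109} - 12\right)^{2} = \left(- \frac{1307}{109}\right)^{2} = \frac{1708249}{11881}$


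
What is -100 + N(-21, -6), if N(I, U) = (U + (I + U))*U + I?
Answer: 77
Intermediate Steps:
N(I, U) = I + U*(I + 2*U) (N(I, U) = (I + 2*U)*U + I = U*(I + 2*U) + I = I + U*(I + 2*U))
-100 + N(-21, -6) = -100 + (-21 + 2*(-6)² - 21*(-6)) = -100 + (-21 + 2*36 + 126) = -100 + (-21 + 72 + 126) = -100 + 177 = 77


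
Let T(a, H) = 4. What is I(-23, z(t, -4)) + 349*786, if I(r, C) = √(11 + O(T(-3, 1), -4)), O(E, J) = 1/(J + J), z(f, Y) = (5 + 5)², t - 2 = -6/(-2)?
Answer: 274314 + √174/4 ≈ 2.7432e+5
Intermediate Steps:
t = 5 (t = 2 - 6/(-2) = 2 - 6*(-½) = 2 + 3 = 5)
z(f, Y) = 100 (z(f, Y) = 10² = 100)
O(E, J) = 1/(2*J)
I(r, C) = √174/4 (I(r, C) = √(11 + (½)/(-4)) = √(11 + (½)*(-¼)) = √(11 - ⅛) = √(87/8) = √174/4)
I(-23, z(t, -4)) + 349*786 = √174/4 + 349*786 = √174/4 + 274314 = 274314 + √174/4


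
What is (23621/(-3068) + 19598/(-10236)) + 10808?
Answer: 6521404607/603924 ≈ 10798.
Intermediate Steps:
(23621/(-3068) + 19598/(-10236)) + 10808 = (23621*(-1/3068) + 19598*(-1/10236)) + 10808 = (-1817/236 - 9799/5118) + 10808 = -5805985/603924 + 10808 = 6521404607/603924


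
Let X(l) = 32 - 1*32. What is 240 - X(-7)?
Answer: 240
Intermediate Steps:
X(l) = 0 (X(l) = 32 - 32 = 0)
240 - X(-7) = 240 - 1*0 = 240 + 0 = 240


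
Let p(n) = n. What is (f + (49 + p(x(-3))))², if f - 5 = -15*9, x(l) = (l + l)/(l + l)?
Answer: 6400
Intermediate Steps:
x(l) = 1 (x(l) = (2*l)/((2*l)) = (2*l)*(1/(2*l)) = 1)
f = -130 (f = 5 - 15*9 = 5 - 135 = -130)
(f + (49 + p(x(-3))))² = (-130 + (49 + 1))² = (-130 + 50)² = (-80)² = 6400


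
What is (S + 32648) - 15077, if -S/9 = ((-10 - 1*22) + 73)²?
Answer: 2442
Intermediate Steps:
S = -15129 (S = -9*((-10 - 1*22) + 73)² = -9*((-10 - 22) + 73)² = -9*(-32 + 73)² = -9*41² = -9*1681 = -15129)
(S + 32648) - 15077 = (-15129 + 32648) - 15077 = 17519 - 15077 = 2442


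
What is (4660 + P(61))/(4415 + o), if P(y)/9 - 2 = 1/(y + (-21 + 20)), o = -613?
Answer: 93563/76040 ≈ 1.2304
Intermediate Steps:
P(y) = 18 + 9/(-1 + y) (P(y) = 18 + 9/(y + (-21 + 20)) = 18 + 9/(y - 1) = 18 + 9/(-1 + y))
(4660 + P(61))/(4415 + o) = (4660 + 9*(-1 + 2*61)/(-1 + 61))/(4415 - 613) = (4660 + 9*(-1 + 122)/60)/3802 = (4660 + 9*(1/60)*121)*(1/3802) = (4660 + 363/20)*(1/3802) = (93563/20)*(1/3802) = 93563/76040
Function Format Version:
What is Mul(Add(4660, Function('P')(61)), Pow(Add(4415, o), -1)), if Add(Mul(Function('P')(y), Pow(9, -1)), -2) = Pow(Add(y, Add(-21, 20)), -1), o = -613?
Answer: Rational(93563, 76040) ≈ 1.2304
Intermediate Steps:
Function('P')(y) = Add(18, Mul(9, Pow(Add(-1, y), -1))) (Function('P')(y) = Add(18, Mul(9, Pow(Add(y, Add(-21, 20)), -1))) = Add(18, Mul(9, Pow(Add(y, -1), -1))) = Add(18, Mul(9, Pow(Add(-1, y), -1))))
Mul(Add(4660, Function('P')(61)), Pow(Add(4415, o), -1)) = Mul(Add(4660, Mul(9, Pow(Add(-1, 61), -1), Add(-1, Mul(2, 61)))), Pow(Add(4415, -613), -1)) = Mul(Add(4660, Mul(9, Pow(60, -1), Add(-1, 122))), Pow(3802, -1)) = Mul(Add(4660, Mul(9, Rational(1, 60), 121)), Rational(1, 3802)) = Mul(Add(4660, Rational(363, 20)), Rational(1, 3802)) = Mul(Rational(93563, 20), Rational(1, 3802)) = Rational(93563, 76040)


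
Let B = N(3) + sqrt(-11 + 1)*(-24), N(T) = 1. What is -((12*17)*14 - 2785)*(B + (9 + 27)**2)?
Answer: -92087 + 1704*I*sqrt(10) ≈ -92087.0 + 5388.5*I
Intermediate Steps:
B = 1 - 24*I*sqrt(10) (B = 1 + sqrt(-11 + 1)*(-24) = 1 + sqrt(-10)*(-24) = 1 + (I*sqrt(10))*(-24) = 1 - 24*I*sqrt(10) ≈ 1.0 - 75.895*I)
-((12*17)*14 - 2785)*(B + (9 + 27)**2) = -((12*17)*14 - 2785)*((1 - 24*I*sqrt(10)) + (9 + 27)**2) = -(204*14 - 2785)*((1 - 24*I*sqrt(10)) + 36**2) = -(2856 - 2785)*((1 - 24*I*sqrt(10)) + 1296) = -71*(1297 - 24*I*sqrt(10)) = -(92087 - 1704*I*sqrt(10)) = -92087 + 1704*I*sqrt(10)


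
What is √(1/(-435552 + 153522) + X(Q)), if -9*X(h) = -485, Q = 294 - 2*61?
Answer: √4286371566470/282030 ≈ 7.3409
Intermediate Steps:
Q = 172 (Q = 294 - 1*122 = 294 - 122 = 172)
X(h) = 485/9 (X(h) = -⅑*(-485) = 485/9)
√(1/(-435552 + 153522) + X(Q)) = √(1/(-435552 + 153522) + 485/9) = √(1/(-282030) + 485/9) = √(-1/282030 + 485/9) = √(45594847/846090) = √4286371566470/282030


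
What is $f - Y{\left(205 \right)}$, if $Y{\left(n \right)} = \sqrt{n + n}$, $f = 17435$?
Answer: $17435 - \sqrt{410} \approx 17415.0$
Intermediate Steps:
$Y{\left(n \right)} = \sqrt{2} \sqrt{n}$ ($Y{\left(n \right)} = \sqrt{2 n} = \sqrt{2} \sqrt{n}$)
$f - Y{\left(205 \right)} = 17435 - \sqrt{2} \sqrt{205} = 17435 - \sqrt{410}$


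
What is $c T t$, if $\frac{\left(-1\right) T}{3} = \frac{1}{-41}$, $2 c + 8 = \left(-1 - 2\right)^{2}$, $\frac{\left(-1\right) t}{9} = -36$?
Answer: $\frac{486}{41} \approx 11.854$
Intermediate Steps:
$t = 324$ ($t = \left(-9\right) \left(-36\right) = 324$)
$c = \frac{1}{2}$ ($c = -4 + \frac{\left(-1 - 2\right)^{2}}{2} = -4 + \frac{\left(-3\right)^{2}}{2} = -4 + \frac{1}{2} \cdot 9 = -4 + \frac{9}{2} = \frac{1}{2} \approx 0.5$)
$T = \frac{3}{41}$ ($T = - \frac{3}{-41} = \left(-3\right) \left(- \frac{1}{41}\right) = \frac{3}{41} \approx 0.073171$)
$c T t = \frac{1}{2} \cdot \frac{3}{41} \cdot 324 = \frac{3}{82} \cdot 324 = \frac{486}{41}$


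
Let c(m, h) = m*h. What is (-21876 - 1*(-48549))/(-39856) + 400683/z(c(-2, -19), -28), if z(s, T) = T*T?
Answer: 124599297/244118 ≈ 510.41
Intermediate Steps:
c(m, h) = h*m
z(s, T) = T²
(-21876 - 1*(-48549))/(-39856) + 400683/z(c(-2, -19), -28) = (-21876 - 1*(-48549))/(-39856) + 400683/((-28)²) = (-21876 + 48549)*(-1/39856) + 400683/784 = 26673*(-1/39856) + 400683*(1/784) = -26673/39856 + 400683/784 = 124599297/244118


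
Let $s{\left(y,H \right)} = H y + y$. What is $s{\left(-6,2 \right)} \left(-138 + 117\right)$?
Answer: $378$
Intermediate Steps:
$s{\left(y,H \right)} = y + H y$
$s{\left(-6,2 \right)} \left(-138 + 117\right) = - 6 \left(1 + 2\right) \left(-138 + 117\right) = \left(-6\right) 3 \left(-21\right) = \left(-18\right) \left(-21\right) = 378$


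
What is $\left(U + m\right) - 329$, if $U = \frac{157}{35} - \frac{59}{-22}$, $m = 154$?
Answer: $- \frac{129231}{770} \approx -167.83$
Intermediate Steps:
$U = \frac{5519}{770}$ ($U = 157 \cdot \frac{1}{35} - - \frac{59}{22} = \frac{157}{35} + \frac{59}{22} = \frac{5519}{770} \approx 7.1675$)
$\left(U + m\right) - 329 = \left(\frac{5519}{770} + 154\right) - 329 = \frac{124099}{770} - 329 = - \frac{129231}{770}$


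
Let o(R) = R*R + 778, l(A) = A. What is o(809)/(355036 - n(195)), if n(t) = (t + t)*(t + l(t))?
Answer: 655259/202936 ≈ 3.2289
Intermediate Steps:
n(t) = 4*t**2 (n(t) = (t + t)*(t + t) = (2*t)*(2*t) = 4*t**2)
o(R) = 778 + R**2 (o(R) = R**2 + 778 = 778 + R**2)
o(809)/(355036 - n(195)) = (778 + 809**2)/(355036 - 4*195**2) = (778 + 654481)/(355036 - 4*38025) = 655259/(355036 - 1*152100) = 655259/(355036 - 152100) = 655259/202936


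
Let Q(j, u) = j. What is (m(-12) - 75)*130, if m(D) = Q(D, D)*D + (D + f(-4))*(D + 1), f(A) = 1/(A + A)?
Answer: 105235/4 ≈ 26309.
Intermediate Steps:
f(A) = 1/(2*A)
m(D) = D² + (1 + D)*(-⅛ + D) (m(D) = D*D + (D + (½)/(-4))*(D + 1) = D² + (D + (½)*(-¼))*(1 + D) = D² + (D - ⅛)*(1 + D) = D² + (-⅛ + D)*(1 + D) = D² + (1 + D)*(-⅛ + D))
(m(-12) - 75)*130 = ((-⅛ + 2*(-12)² + (7/8)*(-12)) - 75)*130 = ((-⅛ + 2*144 - 21/2) - 75)*130 = ((-⅛ + 288 - 21/2) - 75)*130 = (2219/8 - 75)*130 = (1619/8)*130 = 105235/4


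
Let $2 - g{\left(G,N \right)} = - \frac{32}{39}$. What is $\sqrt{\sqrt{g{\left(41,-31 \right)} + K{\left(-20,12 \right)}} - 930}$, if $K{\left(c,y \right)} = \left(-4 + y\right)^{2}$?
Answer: $\frac{\sqrt{-1414530 + 39 \sqrt{101634}}}{39} \approx 30.362 i$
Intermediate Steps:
$g{\left(G,N \right)} = \frac{110}{39}$ ($g{\left(G,N \right)} = 2 - - \frac{32}{39} = 2 + \frac{32}{39} = \frac{110}{39}$)
$\sqrt{\sqrt{g{\left(41,-31 \right)} + K{\left(-20,12 \right)}} - 930} = \sqrt{\sqrt{\frac{110}{39} + \left(-4 + 12\right)^{2}} - 930} = \sqrt{\sqrt{\frac{110}{39} + 8^{2}} - 930} = \sqrt{\sqrt{\frac{110}{39} + 64} - 930} = \sqrt{\sqrt{\frac{2606}{39}} - 930} = \sqrt{\frac{\sqrt{101634}}{39} - 930} = \sqrt{-930 + \frac{\sqrt{101634}}{39}}$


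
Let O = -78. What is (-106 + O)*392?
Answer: -72128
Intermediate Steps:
(-106 + O)*392 = (-106 - 78)*392 = -184*392 = -72128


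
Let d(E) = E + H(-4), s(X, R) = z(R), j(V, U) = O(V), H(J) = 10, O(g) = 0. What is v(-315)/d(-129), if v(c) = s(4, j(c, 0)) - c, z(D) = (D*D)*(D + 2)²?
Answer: -45/17 ≈ -2.6471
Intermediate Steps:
j(V, U) = 0
z(D) = D²*(2 + D)²
s(X, R) = R²*(2 + R)²
d(E) = 10 + E (d(E) = E + 10 = 10 + E)
v(c) = -c (v(c) = 0²*(2 + 0)² - c = 0*2² - c = 0*4 - c = 0 - c = -c)
v(-315)/d(-129) = (-1*(-315))/(10 - 129) = 315/(-119) = 315*(-1/119) = -45/17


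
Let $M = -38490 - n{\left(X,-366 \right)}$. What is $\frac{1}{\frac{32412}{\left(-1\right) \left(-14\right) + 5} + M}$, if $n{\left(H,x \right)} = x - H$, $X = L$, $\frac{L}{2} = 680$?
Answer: $- \frac{19}{666104} \approx -2.8524 \cdot 10^{-5}$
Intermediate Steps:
$L = 1360$ ($L = 2 \cdot 680 = 1360$)
$X = 1360$
$M = -36764$ ($M = -38490 - \left(-366 - 1360\right) = -38490 - -1726 = -38490 + 1726 = -36764$)
$\frac{1}{\frac{32412}{\left(-1\right) \left(-14\right) + 5} + M} = \frac{1}{\frac{32412}{\left(-1\right) \left(-14\right) + 5} - 36764} = \frac{1}{\frac{32412}{14 + 5} - 36764} = \frac{1}{\frac{32412}{19} - 36764} = \frac{1}{- \frac{666104}{19}} = - \frac{19}{666104}$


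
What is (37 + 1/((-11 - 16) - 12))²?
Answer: 2079364/1521 ≈ 1367.1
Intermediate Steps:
(37 + 1/((-11 - 16) - 12))² = (37 + 1/(-27 - 12))² = (37 + 1/(-39))² = (37 - 1/39)² = (1442/39)² = 2079364/1521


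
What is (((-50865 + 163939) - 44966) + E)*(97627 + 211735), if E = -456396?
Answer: -120121552256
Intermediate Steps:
(((-50865 + 163939) - 44966) + E)*(97627 + 211735) = (((-50865 + 163939) - 44966) - 456396)*(97627 + 211735) = ((113074 - 44966) - 456396)*309362 = (68108 - 456396)*309362 = -388288*309362 = -120121552256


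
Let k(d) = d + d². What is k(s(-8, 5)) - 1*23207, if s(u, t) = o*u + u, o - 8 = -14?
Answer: -21567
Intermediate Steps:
o = -6 (o = 8 - 14 = -6)
s(u, t) = -5*u (s(u, t) = -6*u + u = -5*u)
k(s(-8, 5)) - 1*23207 = (-5*(-8))*(1 - 5*(-8)) - 1*23207 = 40*(1 + 40) - 23207 = 40*41 - 23207 = 1640 - 23207 = -21567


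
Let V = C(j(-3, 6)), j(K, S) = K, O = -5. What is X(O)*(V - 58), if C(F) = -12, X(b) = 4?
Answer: -280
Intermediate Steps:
V = -12
X(O)*(V - 58) = 4*(-12 - 58) = 4*(-70) = -280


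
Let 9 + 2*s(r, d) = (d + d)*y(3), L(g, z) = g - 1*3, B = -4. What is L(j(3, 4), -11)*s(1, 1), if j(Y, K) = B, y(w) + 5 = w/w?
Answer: 119/2 ≈ 59.500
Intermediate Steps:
y(w) = -4 (y(w) = -5 + w/w = -5 + 1 = -4)
j(Y, K) = -4
L(g, z) = -3 + g (L(g, z) = g - 3 = -3 + g)
s(r, d) = -9/2 - 4*d (s(r, d) = -9/2 + ((d + d)*(-4))/2 = -9/2 + ((2*d)*(-4))/2 = -9/2 + (-8*d)/2 = -9/2 - 4*d)
L(j(3, 4), -11)*s(1, 1) = (-3 - 4)*(-9/2 - 4*1) = -7*(-9/2 - 4) = -7*(-17/2) = 119/2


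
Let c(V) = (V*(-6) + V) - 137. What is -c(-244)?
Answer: -1083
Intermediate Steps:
c(V) = -137 - 5*V (c(V) = (-6*V + V) - 137 = -5*V - 137 = -137 - 5*V)
-c(-244) = -(-137 - 5*(-244)) = -(-137 + 1220) = -1*1083 = -1083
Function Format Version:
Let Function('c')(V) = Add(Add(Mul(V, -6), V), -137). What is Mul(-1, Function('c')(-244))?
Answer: -1083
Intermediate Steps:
Function('c')(V) = Add(-137, Mul(-5, V)) (Function('c')(V) = Add(Add(Mul(-6, V), V), -137) = Add(Mul(-5, V), -137) = Add(-137, Mul(-5, V)))
Mul(-1, Function('c')(-244)) = Mul(-1, Add(-137, Mul(-5, -244))) = Mul(-1, Add(-137, 1220)) = Mul(-1, 1083) = -1083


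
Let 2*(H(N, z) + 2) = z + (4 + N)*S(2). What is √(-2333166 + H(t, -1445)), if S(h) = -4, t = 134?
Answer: I*√9336666/2 ≈ 1527.8*I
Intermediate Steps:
H(N, z) = -10 + z/2 - 2*N (H(N, z) = -2 + (z + (4 + N)*(-4))/2 = -2 + (z + (-16 - 4*N))/2 = -2 + (-16 + z - 4*N)/2 = -2 + (-8 + z/2 - 2*N) = -10 + z/2 - 2*N)
√(-2333166 + H(t, -1445)) = √(-2333166 + (-10 + (½)*(-1445) - 2*134)) = √(-2333166 + (-10 - 1445/2 - 268)) = √(-2333166 - 2001/2) = √(-4668333/2) = I*√9336666/2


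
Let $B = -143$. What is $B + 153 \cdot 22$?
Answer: $3223$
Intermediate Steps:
$B + 153 \cdot 22 = -143 + 153 \cdot 22 = -143 + 3366 = 3223$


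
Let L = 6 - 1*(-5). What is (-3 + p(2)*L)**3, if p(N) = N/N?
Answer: 512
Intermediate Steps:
p(N) = 1
L = 11 (L = 6 + 5 = 11)
(-3 + p(2)*L)**3 = (-3 + 1*11)**3 = (-3 + 11)**3 = 8**3 = 512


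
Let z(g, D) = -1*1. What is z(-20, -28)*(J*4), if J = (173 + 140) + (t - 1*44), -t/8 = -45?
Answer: -2516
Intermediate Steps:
t = 360 (t = -8*(-45) = 360)
z(g, D) = -1
J = 629 (J = (173 + 140) + (360 - 1*44) = 313 + (360 - 44) = 313 + 316 = 629)
z(-20, -28)*(J*4) = -629*4 = -1*2516 = -2516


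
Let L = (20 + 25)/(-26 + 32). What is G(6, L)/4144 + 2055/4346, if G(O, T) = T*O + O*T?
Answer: 2226765/4502456 ≈ 0.49457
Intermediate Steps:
L = 15/2 (L = 45/6 = 45*(⅙) = 15/2 ≈ 7.5000)
G(O, T) = 2*O*T (G(O, T) = O*T + O*T = 2*O*T)
G(6, L)/4144 + 2055/4346 = (2*6*(15/2))/4144 + 2055/4346 = 90*(1/4144) + 2055*(1/4346) = 45/2072 + 2055/4346 = 2226765/4502456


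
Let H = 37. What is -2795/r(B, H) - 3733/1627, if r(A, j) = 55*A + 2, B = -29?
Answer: -1399204/2591811 ≈ -0.53986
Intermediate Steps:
r(A, j) = 2 + 55*A
-2795/r(B, H) - 3733/1627 = -2795/(2 + 55*(-29)) - 3733/1627 = -2795/(2 - 1595) - 3733*1/1627 = -2795/(-1593) - 3733/1627 = -2795*(-1/1593) - 3733/1627 = 2795/1593 - 3733/1627 = -1399204/2591811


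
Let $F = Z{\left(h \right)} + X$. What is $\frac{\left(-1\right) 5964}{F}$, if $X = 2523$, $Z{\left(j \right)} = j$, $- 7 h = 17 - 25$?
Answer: $- \frac{41748}{17669} \approx -2.3628$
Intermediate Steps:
$h = \frac{8}{7}$ ($h = - \frac{17 - 25}{7} = \left(- \frac{1}{7}\right) \left(-8\right) = \frac{8}{7} \approx 1.1429$)
$F = \frac{17669}{7}$ ($F = \frac{8}{7} + 2523 = \frac{17669}{7} \approx 2524.1$)
$\frac{\left(-1\right) 5964}{F} = \frac{\left(-1\right) 5964}{\frac{17669}{7}} = \left(-5964\right) \frac{7}{17669} = - \frac{41748}{17669}$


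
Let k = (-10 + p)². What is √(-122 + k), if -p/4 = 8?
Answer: √1642 ≈ 40.522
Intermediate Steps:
p = -32 (p = -4*8 = -32)
k = 1764 (k = (-10 - 32)² = (-42)² = 1764)
√(-122 + k) = √(-122 + 1764) = √1642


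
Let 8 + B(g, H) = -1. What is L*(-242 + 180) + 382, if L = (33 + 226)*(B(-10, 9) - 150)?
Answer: 2553604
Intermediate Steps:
B(g, H) = -9 (B(g, H) = -8 - 1 = -9)
L = -41181 (L = (33 + 226)*(-9 - 150) = 259*(-159) = -41181)
L*(-242 + 180) + 382 = -41181*(-242 + 180) + 382 = -41181*(-62) + 382 = 2553222 + 382 = 2553604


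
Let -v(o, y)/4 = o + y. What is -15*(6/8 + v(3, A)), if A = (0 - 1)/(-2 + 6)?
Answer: 615/4 ≈ 153.75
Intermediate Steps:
A = -1/4 ≈ -0.25000
v(o, y) = -4*o - 4*y (v(o, y) = -4*(o + y) = -4*o - 4*y)
-15*(6/8 + v(3, A)) = -15*(6/8 + (-4*3 - 4*(-1/4))) = -15*(6*(1/8) + (-12 + 1)) = -15*(3/4 - 11) = -15*(-41/4) = 615/4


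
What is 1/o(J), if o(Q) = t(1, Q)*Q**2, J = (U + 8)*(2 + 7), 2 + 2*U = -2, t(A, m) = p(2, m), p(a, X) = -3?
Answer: -1/8748 ≈ -0.00011431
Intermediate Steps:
t(A, m) = -3
U = -2 (U = -1 + (1/2)*(-2) = -1 - 1 = -2)
J = 54 (J = (-2 + 8)*(2 + 7) = 6*9 = 54)
o(Q) = -3*Q**2
1/o(J) = 1/(-3*54**2) = 1/(-3*2916) = 1/(-8748) = -1/8748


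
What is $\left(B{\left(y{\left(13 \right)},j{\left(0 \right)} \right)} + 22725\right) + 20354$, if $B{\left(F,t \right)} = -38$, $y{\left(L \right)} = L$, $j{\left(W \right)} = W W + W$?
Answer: $43041$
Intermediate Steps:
$j{\left(W \right)} = W + W^{2}$ ($j{\left(W \right)} = W^{2} + W = W + W^{2}$)
$\left(B{\left(y{\left(13 \right)},j{\left(0 \right)} \right)} + 22725\right) + 20354 = \left(-38 + 22725\right) + 20354 = 22687 + 20354 = 43041$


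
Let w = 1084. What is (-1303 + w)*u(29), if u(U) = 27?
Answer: -5913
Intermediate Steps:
(-1303 + w)*u(29) = (-1303 + 1084)*27 = -219*27 = -5913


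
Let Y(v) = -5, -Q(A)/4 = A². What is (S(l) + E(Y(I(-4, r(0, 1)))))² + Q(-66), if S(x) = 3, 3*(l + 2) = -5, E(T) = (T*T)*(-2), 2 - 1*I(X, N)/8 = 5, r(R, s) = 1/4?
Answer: -15215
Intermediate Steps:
r(R, s) = ¼
I(X, N) = -24 (I(X, N) = 16 - 8*5 = 16 - 40 = -24)
Q(A) = -4*A²
E(T) = -2*T² (E(T) = T²*(-2) = -2*T²)
l = -11/3 (l = -2 + (⅓)*(-5) = -2 - 5/3 = -11/3 ≈ -3.6667)
(S(l) + E(Y(I(-4, r(0, 1)))))² + Q(-66) = (3 - 2*(-5)²)² - 4*(-66)² = (3 - 2*25)² - 4*4356 = (3 - 50)² - 17424 = (-47)² - 17424 = 2209 - 17424 = -15215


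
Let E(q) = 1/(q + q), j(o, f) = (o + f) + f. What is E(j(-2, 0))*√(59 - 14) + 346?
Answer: 346 - 3*√5/4 ≈ 344.32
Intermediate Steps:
j(o, f) = o + 2*f (j(o, f) = (f + o) + f = o + 2*f)
E(q) = 1/(2*q)
E(j(-2, 0))*√(59 - 14) + 346 = (1/(2*(-2 + 2*0)))*√(59 - 14) + 346 = (1/(2*(-2 + 0)))*√45 + 346 = ((½)/(-2))*(3*√5) + 346 = ((½)*(-½))*(3*√5) + 346 = -3*√5/4 + 346 = 346 - 3*√5/4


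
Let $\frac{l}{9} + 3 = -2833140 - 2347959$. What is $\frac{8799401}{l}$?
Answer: $- \frac{8799401}{46629918} \approx -0.18871$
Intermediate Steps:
$l = -46629918$ ($l = -27 + 9 \left(-2833140 - 2347959\right) = -27 + 9 \left(-5181099\right) = -27 - 46629891 = -46629918$)
$\frac{8799401}{l} = \frac{8799401}{-46629918} = 8799401 \left(- \frac{1}{46629918}\right) = - \frac{8799401}{46629918}$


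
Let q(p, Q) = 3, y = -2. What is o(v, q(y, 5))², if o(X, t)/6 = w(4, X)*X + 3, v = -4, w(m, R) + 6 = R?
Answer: 66564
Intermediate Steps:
w(m, R) = -6 + R
o(X, t) = 18 + 6*X*(-6 + X) (o(X, t) = 6*((-6 + X)*X + 3) = 6*(X*(-6 + X) + 3) = 6*(3 + X*(-6 + X)) = 18 + 6*X*(-6 + X))
o(v, q(y, 5))² = (18 + 6*(-4)*(-6 - 4))² = (18 + 6*(-4)*(-10))² = (18 + 240)² = 258² = 66564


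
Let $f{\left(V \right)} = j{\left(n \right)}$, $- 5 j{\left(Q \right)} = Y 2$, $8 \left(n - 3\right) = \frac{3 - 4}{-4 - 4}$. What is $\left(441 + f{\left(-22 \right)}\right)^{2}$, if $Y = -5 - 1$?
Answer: $\frac{4915089}{25} \approx 1.966 \cdot 10^{5}$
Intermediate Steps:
$n = \frac{193}{64}$ ($n = 3 + \frac{\left(3 - 4\right) \frac{1}{-4 - 4}}{8} = 3 + \frac{\left(-1\right) \frac{1}{-8}}{8} = 3 + \frac{\left(-1\right) \left(- \frac{1}{8}\right)}{8} = 3 + \frac{1}{8} \cdot \frac{1}{8} = 3 + \frac{1}{64} = \frac{193}{64} \approx 3.0156$)
$Y = -6$
$j{\left(Q \right)} = \frac{12}{5}$ ($j{\left(Q \right)} = - \frac{\left(-6\right) 2}{5} = \left(- \frac{1}{5}\right) \left(-12\right) = \frac{12}{5}$)
$f{\left(V \right)} = \frac{12}{5}$
$\left(441 + f{\left(-22 \right)}\right)^{2} = \left(441 + \frac{12}{5}\right)^{2} = \left(\frac{2217}{5}\right)^{2} = \frac{4915089}{25}$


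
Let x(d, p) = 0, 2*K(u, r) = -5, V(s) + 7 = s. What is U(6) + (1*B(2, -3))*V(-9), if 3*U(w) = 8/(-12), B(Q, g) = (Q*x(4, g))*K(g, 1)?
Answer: -2/9 ≈ -0.22222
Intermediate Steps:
V(s) = -7 + s
K(u, r) = -5/2 (K(u, r) = (½)*(-5) = -5/2)
B(Q, g) = 0 (B(Q, g) = (Q*0)*(-5/2) = 0*(-5/2) = 0)
U(w) = -2/9 (U(w) = (8/(-12))/3 = (8*(-1/12))/3 = (⅓)*(-⅔) = -2/9)
U(6) + (1*B(2, -3))*V(-9) = -2/9 + (1*0)*(-7 - 9) = -2/9 + 0*(-16) = -2/9 + 0 = -2/9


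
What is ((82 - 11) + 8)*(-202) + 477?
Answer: -15481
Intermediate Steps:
((82 - 11) + 8)*(-202) + 477 = (71 + 8)*(-202) + 477 = 79*(-202) + 477 = -15958 + 477 = -15481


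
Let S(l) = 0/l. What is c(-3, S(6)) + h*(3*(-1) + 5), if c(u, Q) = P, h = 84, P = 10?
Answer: 178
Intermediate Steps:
S(l) = 0
c(u, Q) = 10
c(-3, S(6)) + h*(3*(-1) + 5) = 10 + 84*(3*(-1) + 5) = 10 + 84*(-3 + 5) = 10 + 84*2 = 10 + 168 = 178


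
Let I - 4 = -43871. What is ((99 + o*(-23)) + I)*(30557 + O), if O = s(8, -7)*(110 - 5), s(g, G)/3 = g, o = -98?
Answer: -1373158578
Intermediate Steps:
s(g, G) = 3*g
I = -43867 (I = 4 - 43871 = -43867)
O = 2520 (O = (3*8)*(110 - 5) = 24*105 = 2520)
((99 + o*(-23)) + I)*(30557 + O) = ((99 - 98*(-23)) - 43867)*(30557 + 2520) = ((99 + 2254) - 43867)*33077 = (2353 - 43867)*33077 = -41514*33077 = -1373158578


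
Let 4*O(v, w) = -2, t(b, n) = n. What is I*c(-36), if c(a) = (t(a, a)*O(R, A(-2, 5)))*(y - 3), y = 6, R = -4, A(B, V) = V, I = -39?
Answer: -2106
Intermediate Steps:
O(v, w) = -1/2 (O(v, w) = (1/4)*(-2) = -1/2)
c(a) = -3*a/2 (c(a) = (a*(-1/2))*(6 - 3) = -a/2*3 = -3*a/2)
I*c(-36) = -(-117)*(-36)/2 = -39*54 = -2106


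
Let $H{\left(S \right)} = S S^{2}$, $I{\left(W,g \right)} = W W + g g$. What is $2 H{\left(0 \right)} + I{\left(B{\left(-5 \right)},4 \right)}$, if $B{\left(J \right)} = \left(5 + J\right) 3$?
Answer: $16$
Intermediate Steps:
$B{\left(J \right)} = 15 + 3 J$
$I{\left(W,g \right)} = W^{2} + g^{2}$
$H{\left(S \right)} = S^{3}$
$2 H{\left(0 \right)} + I{\left(B{\left(-5 \right)},4 \right)} = 2 \cdot 0^{3} + \left(\left(15 + 3 \left(-5\right)\right)^{2} + 4^{2}\right) = 2 \cdot 0 + \left(\left(15 - 15\right)^{2} + 16\right) = 0 + \left(0^{2} + 16\right) = 0 + \left(0 + 16\right) = 0 + 16 = 16$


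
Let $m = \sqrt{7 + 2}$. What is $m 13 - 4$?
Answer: $35$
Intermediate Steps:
$m = 3$ ($m = \sqrt{9} = 3$)
$m 13 - 4 = 3 \cdot 13 - 4 = 39 - 4 = 35$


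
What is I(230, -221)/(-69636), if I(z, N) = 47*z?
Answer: -5405/34818 ≈ -0.15524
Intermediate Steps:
I(230, -221)/(-69636) = (47*230)/(-69636) = 10810*(-1/69636) = -5405/34818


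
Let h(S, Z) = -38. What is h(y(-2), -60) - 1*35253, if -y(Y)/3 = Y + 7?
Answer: -35291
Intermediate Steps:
y(Y) = -21 - 3*Y (y(Y) = -3*(Y + 7) = -3*(7 + Y) = -21 - 3*Y)
h(y(-2), -60) - 1*35253 = -38 - 1*35253 = -38 - 35253 = -35291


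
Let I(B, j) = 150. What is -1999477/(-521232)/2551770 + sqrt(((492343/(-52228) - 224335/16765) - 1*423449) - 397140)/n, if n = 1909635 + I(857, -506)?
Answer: 1999477/1330064180640 + I*sqrt(6291463309614276344551)/167221236767970 ≈ 1.5033e-6 + 0.00047433*I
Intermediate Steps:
n = 1909785 (n = 1909635 + 150 = 1909785)
-1999477/(-521232)/2551770 + sqrt(((492343/(-52228) - 224335/16765) - 1*423449) - 397140)/n = -1999477/(-521232)/2551770 + sqrt(((492343/(-52228) - 224335/16765) - 1*423449) - 397140)/1909785 = -1999477*(-1/521232)*(1/2551770) + sqrt(((492343*(-1/52228) - 224335*1/16765) - 423449) - 397140)*(1/1909785) = (1999477/521232)*(1/2551770) + sqrt(((-492343/52228 - 44867/3353) - 423449) - 397140)*(1/1909785) = 1999477/1330064180640 + sqrt((-3994139755/175120484 - 423449) - 397140)*(1/1909785) = 1999477/1330064180640 + sqrt(-74158587969071/175120484 - 397140)*(1/1909785) = 1999477/1330064180640 + sqrt(-143705936984831/175120484)*(1/1909785) = 1999477/1330064180640 + (I*sqrt(6291463309614276344551)/87560242)*(1/1909785) = 1999477/1330064180640 + I*sqrt(6291463309614276344551)/167221236767970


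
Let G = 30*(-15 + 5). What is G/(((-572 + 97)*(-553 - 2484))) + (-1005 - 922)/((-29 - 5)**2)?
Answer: -111207553/66704668 ≈ -1.6672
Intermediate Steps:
G = -300 (G = 30*(-10) = -300)
G/(((-572 + 97)*(-553 - 2484))) + (-1005 - 922)/((-29 - 5)**2) = -300*1/((-572 + 97)*(-553 - 2484)) + (-1005 - 922)/((-29 - 5)**2) = -300/((-475*(-3037))) - 1927/((-34)**2) = -300/1442575 - 1927/1156 = -300*1/1442575 - 1927*1/1156 = -12/57703 - 1927/1156 = -111207553/66704668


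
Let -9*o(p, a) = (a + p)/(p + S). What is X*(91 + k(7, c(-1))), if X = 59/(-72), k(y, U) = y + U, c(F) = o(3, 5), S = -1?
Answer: -25901/324 ≈ -79.941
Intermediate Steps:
o(p, a) = -(a + p)/(9*(-1 + p)) (o(p, a) = -(a + p)/(9*(p - 1)) = -(a + p)/(9*(-1 + p)))
c(F) = -4/9 (c(F) = (-1*5 - 1*3)/(9*(-1 + 3)) = (⅑)*(-5 - 3)/2 = (⅑)*(½)*(-8) = -4/9)
k(y, U) = U + y
X = -59/72 (X = 59*(-1/72) = -59/72 ≈ -0.81944)
X*(91 + k(7, c(-1))) = -59*(91 + (-4/9 + 7))/72 = -59*(91 + 59/9)/72 = -59/72*878/9 = -25901/324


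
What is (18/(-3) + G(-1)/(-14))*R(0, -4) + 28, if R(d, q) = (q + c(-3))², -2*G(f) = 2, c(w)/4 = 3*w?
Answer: -66204/7 ≈ -9457.7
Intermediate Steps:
c(w) = 12*w (c(w) = 4*(3*w) = 12*w)
G(f) = -1 (G(f) = -½*2 = -1)
R(d, q) = (-36 + q)² (R(d, q) = (q + 12*(-3))² = (q - 36)² = (-36 + q)²)
(18/(-3) + G(-1)/(-14))*R(0, -4) + 28 = (18/(-3) - 1/(-14))*(-36 - 4)² + 28 = (18*(-⅓) - 1*(-1/14))*(-40)² + 28 = (-6 + 1/14)*1600 + 28 = -83/14*1600 + 28 = -66400/7 + 28 = -66204/7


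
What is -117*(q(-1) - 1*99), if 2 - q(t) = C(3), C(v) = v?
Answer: 11700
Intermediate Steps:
q(t) = -1 (q(t) = 2 - 1*3 = 2 - 3 = -1)
-117*(q(-1) - 1*99) = -117*(-1 - 1*99) = -117*(-1 - 99) = -117*(-100) = 11700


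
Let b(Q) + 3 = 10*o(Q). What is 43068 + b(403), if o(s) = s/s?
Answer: 43075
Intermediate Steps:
o(s) = 1
b(Q) = 7 (b(Q) = -3 + 10*1 = -3 + 10 = 7)
43068 + b(403) = 43068 + 7 = 43075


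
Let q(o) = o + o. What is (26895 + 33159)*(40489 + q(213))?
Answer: 2457109410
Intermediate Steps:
q(o) = 2*o
(26895 + 33159)*(40489 + q(213)) = (26895 + 33159)*(40489 + 2*213) = 60054*(40489 + 426) = 60054*40915 = 2457109410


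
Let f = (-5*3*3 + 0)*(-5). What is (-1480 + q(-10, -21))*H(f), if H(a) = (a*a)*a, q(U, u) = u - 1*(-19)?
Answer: -16880906250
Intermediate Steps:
f = 225 (f = (-15*3 + 0)*(-5) = (-45 + 0)*(-5) = -45*(-5) = 225)
q(U, u) = 19 + u (q(U, u) = u + 19 = 19 + u)
H(a) = a**3 (H(a) = a**2*a = a**3)
(-1480 + q(-10, -21))*H(f) = (-1480 + (19 - 21))*225**3 = (-1480 - 2)*11390625 = -1482*11390625 = -16880906250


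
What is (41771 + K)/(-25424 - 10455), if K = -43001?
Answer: 1230/35879 ≈ 0.034282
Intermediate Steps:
(41771 + K)/(-25424 - 10455) = (41771 - 43001)/(-25424 - 10455) = -1230/(-35879) = -1230*(-1/35879) = 1230/35879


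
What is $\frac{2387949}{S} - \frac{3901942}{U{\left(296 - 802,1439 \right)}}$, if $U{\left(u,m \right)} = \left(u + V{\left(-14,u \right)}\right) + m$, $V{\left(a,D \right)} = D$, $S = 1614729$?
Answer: $- \frac{2099853083165}{229829761} \approx -9136.6$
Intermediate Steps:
$U{\left(u,m \right)} = m + 2 u$ ($U{\left(u,m \right)} = \left(u + u\right) + m = 2 u + m = m + 2 u$)
$\frac{2387949}{S} - \frac{3901942}{U{\left(296 - 802,1439 \right)}} = \frac{2387949}{1614729} - \frac{3901942}{1439 + 2 \left(296 - 802\right)} = 2387949 \cdot \frac{1}{1614729} - \frac{3901942}{1439 + 2 \left(-506\right)} = \frac{795983}{538243} - \frac{3901942}{1439 - 1012} = \frac{795983}{538243} - \frac{3901942}{427} = - \frac{2099853083165}{229829761}$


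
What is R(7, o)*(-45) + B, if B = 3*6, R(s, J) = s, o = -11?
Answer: -297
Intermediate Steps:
B = 18
R(7, o)*(-45) + B = 7*(-45) + 18 = -315 + 18 = -297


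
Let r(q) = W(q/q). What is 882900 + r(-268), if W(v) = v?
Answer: 882901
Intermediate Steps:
r(q) = 1 (r(q) = q/q = 1)
882900 + r(-268) = 882900 + 1 = 882901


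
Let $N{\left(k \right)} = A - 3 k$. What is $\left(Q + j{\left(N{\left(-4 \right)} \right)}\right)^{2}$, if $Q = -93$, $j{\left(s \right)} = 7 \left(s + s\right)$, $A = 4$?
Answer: $17161$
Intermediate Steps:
$N{\left(k \right)} = 4 - 3 k$
$j{\left(s \right)} = 14 s$ ($j{\left(s \right)} = 7 \cdot 2 s = 14 s$)
$\left(Q + j{\left(N{\left(-4 \right)} \right)}\right)^{2} = \left(-93 + 14 \left(4 - -12\right)\right)^{2} = \left(-93 + 14 \left(4 + 12\right)\right)^{2} = \left(-93 + 14 \cdot 16\right)^{2} = \left(-93 + 224\right)^{2} = 131^{2} = 17161$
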